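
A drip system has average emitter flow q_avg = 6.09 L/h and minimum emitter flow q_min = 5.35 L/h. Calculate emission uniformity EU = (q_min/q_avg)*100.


EU = (q_min/q_avg)*100 = (5.35/6.09)*100 = 87.8489%

87.8489 %


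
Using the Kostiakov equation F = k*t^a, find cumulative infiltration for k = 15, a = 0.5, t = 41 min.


F = k * t^a = 15 * 41^0.5
F = 15 * 6.403124

96.0469 mm


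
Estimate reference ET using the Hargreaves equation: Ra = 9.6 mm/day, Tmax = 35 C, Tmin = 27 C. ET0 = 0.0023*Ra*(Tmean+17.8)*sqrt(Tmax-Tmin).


Tmean = (Tmax + Tmin)/2 = (35 + 27)/2 = 31.0
ET0 = 0.0023 * 9.6 * (31.0 + 17.8) * sqrt(35 - 27)
ET0 = 0.0023 * 9.6 * 48.8 * 2.828427

3.0476 mm/day


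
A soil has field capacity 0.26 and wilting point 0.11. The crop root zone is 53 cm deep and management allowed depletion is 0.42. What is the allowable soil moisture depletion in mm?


SMD = (FC - PWP) * d * MAD * 10
SMD = (0.26 - 0.11) * 53 * 0.42 * 10
SMD = 0.1500 * 53 * 0.42 * 10

33.3900 mm


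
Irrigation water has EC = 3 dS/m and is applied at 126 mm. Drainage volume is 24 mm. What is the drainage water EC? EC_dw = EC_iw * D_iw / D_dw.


EC_dw = EC_iw * D_iw / D_dw
EC_dw = 3 * 126 / 24
EC_dw = 378 / 24

15.7500 dS/m


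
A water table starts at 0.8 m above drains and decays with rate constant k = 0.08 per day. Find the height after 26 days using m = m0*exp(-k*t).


m = m0 * exp(-k*t)
m = 0.8 * exp(-0.08 * 26)
m = 0.8 * exp(-2.0800)

0.0999 m


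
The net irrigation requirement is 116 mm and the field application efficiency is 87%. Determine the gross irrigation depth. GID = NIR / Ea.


Ea = 87% = 0.87
GID = NIR / Ea = 116 / 0.87 = 133.3333 mm

133.3333 mm


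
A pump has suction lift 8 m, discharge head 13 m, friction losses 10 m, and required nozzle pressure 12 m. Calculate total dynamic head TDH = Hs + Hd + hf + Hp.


TDH = Hs + Hd + hf + Hp = 8 + 13 + 10 + 12 = 43

43 m


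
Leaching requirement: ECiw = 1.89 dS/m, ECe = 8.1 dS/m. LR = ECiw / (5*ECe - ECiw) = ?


LR = ECiw / (5*ECe - ECiw)
LR = 1.89 / (5*8.1 - 1.89)
LR = 1.89 / 38.6100

0.0490


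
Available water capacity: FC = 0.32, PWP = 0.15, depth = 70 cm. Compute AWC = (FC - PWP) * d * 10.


AWC = (FC - PWP) * d * 10
AWC = (0.32 - 0.15) * 70 * 10
AWC = 0.1700 * 70 * 10

119.0000 mm


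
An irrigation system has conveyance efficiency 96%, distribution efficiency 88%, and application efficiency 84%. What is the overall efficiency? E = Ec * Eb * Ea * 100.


Ec = 0.96, Eb = 0.88, Ea = 0.84
E = 0.96 * 0.88 * 0.84 * 100 = 70.9632%

70.9632 %


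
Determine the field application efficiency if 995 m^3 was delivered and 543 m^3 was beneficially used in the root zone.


Ea = V_root / V_field * 100 = 543 / 995 * 100 = 54.5729%

54.5729 %


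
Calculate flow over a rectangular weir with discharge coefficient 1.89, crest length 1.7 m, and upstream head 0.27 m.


Q = C * L * H^(3/2) = 1.89 * 1.7 * 0.27^1.5 = 1.89 * 1.7 * 0.140296

0.4508 m^3/s


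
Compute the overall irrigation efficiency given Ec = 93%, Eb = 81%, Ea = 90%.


Ec = 0.93, Eb = 0.81, Ea = 0.9
E = 0.93 * 0.81 * 0.9 * 100 = 67.7970%

67.7970 %


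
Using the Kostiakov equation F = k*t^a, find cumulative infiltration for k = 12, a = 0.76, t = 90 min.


F = k * t^a = 12 * 90^0.76
F = 12 * 30.564993

366.7799 mm


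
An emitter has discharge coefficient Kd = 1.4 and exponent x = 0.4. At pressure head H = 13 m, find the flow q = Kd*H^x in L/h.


q = Kd * H^x = 1.4 * 13^0.4 = 1.4 * 2.789827

3.9058 L/h


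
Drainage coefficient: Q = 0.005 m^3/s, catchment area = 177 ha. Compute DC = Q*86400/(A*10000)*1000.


DC = Q * 86400 / (A * 10000) * 1000
DC = 0.005 * 86400 / (177 * 10000) * 1000
DC = 432000.0000 / 1770000

0.2441 mm/day


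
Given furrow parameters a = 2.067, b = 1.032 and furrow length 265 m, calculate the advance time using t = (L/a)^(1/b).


t = (L/a)^(1/b)
t = (265/2.067)^(1/1.032)
t = 128.205128^(1/1.032)

110.2920 min


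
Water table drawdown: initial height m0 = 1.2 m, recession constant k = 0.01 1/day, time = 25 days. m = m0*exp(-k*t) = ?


m = m0 * exp(-k*t)
m = 1.2 * exp(-0.01 * 25)
m = 1.2 * exp(-0.2500)

0.9346 m


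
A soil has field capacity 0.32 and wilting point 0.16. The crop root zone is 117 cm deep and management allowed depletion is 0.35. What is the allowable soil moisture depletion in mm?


SMD = (FC - PWP) * d * MAD * 10
SMD = (0.32 - 0.16) * 117 * 0.35 * 10
SMD = 0.1600 * 117 * 0.35 * 10

65.5200 mm


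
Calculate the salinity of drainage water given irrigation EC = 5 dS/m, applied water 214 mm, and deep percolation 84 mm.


EC_dw = EC_iw * D_iw / D_dw
EC_dw = 5 * 214 / 84
EC_dw = 1070 / 84

12.7381 dS/m


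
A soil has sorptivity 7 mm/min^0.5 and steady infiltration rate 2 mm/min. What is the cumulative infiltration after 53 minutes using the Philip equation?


F = S*sqrt(t) + A*t
F = 7*sqrt(53) + 2*53
F = 7*7.280110 + 106

156.9608 mm


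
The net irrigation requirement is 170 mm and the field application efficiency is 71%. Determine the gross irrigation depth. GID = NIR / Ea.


Ea = 71% = 0.71
GID = NIR / Ea = 170 / 0.71 = 239.4366 mm

239.4366 mm


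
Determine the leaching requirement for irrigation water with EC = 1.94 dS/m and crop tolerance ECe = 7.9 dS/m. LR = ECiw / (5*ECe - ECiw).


LR = ECiw / (5*ECe - ECiw)
LR = 1.94 / (5*7.9 - 1.94)
LR = 1.94 / 37.5600

0.0517


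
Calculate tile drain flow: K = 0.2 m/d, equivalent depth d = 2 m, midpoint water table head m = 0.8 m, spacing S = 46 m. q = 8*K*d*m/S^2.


q = 8*K*d*m/S^2
q = 8*0.2*2*0.8/46^2
q = 2.5600 / 2116

0.0012 m/d


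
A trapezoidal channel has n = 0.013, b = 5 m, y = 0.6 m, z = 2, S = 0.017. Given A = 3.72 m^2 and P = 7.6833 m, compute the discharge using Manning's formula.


R = A/P = 3.72/7.6833 = 0.484167
Q = (1/0.013) * 3.72 * 0.484167^(2/3) * 0.017^0.5

23.0049 m^3/s


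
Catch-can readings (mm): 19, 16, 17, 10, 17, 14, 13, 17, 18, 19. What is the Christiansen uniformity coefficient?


mean = 16.000000 mm
MAD = 2.200000 mm
CU = (1 - 2.200000/16.000000)*100

86.2500 %


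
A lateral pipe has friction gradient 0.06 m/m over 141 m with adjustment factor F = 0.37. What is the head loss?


hf = J * L * F = 0.06 * 141 * 0.37 = 3.1302 m

3.1302 m


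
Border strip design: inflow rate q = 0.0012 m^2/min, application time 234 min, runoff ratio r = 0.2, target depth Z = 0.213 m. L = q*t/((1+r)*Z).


L = q*t/((1+r)*Z)
L = 0.0012*234/((1+0.2)*0.213)
L = 0.2808/0.2556

1.0986 m


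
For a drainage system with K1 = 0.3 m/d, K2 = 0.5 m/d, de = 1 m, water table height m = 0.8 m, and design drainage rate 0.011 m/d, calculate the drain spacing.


S^2 = 8*K2*de*m/q + 4*K1*m^2/q
S^2 = 8*0.5*1*0.8/0.011 + 4*0.3*0.8^2/0.011
S = sqrt(360.7273)

18.9928 m


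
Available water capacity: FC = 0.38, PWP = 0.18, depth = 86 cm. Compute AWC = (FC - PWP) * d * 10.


AWC = (FC - PWP) * d * 10
AWC = (0.38 - 0.18) * 86 * 10
AWC = 0.2000 * 86 * 10

172.0000 mm


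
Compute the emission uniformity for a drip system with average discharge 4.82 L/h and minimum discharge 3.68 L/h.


EU = (q_min/q_avg)*100 = (3.68/4.82)*100 = 76.3485%

76.3485 %


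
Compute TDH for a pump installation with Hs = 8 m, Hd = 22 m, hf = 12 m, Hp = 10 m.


TDH = Hs + Hd + hf + Hp = 8 + 22 + 12 + 10 = 52

52 m


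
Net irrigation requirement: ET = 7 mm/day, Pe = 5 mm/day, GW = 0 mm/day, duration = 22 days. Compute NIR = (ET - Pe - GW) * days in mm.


Daily deficit = ET - Pe - GW = 7 - 5 - 0 = 2 mm/day
NIR = 2 * 22 = 44 mm

44.0000 mm


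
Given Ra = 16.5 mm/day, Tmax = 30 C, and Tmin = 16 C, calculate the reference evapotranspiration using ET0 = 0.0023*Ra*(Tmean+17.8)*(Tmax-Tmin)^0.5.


Tmean = (Tmax + Tmin)/2 = (30 + 16)/2 = 23.0
ET0 = 0.0023 * 16.5 * (23.0 + 17.8) * sqrt(30 - 16)
ET0 = 0.0023 * 16.5 * 40.8 * 3.741657

5.7934 mm/day


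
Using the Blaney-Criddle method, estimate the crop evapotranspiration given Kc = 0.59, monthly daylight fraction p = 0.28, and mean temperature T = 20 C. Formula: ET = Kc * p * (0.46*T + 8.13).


ET = Kc * p * (0.46*T + 8.13)
ET = 0.59 * 0.28 * (0.46*20 + 8.13)
ET = 0.59 * 0.28 * 17.3300

2.8629 mm/day


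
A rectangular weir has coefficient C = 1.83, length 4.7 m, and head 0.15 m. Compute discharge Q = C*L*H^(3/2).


Q = C * L * H^(3/2) = 1.83 * 4.7 * 0.15^1.5 = 1.83 * 4.7 * 0.058095

0.4997 m^3/s


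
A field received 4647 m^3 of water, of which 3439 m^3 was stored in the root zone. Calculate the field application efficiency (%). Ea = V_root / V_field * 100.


Ea = V_root / V_field * 100 = 3439 / 4647 * 100 = 74.0047%

74.0047 %


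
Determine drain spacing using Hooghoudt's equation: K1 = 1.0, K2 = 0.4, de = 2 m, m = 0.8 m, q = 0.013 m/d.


S^2 = 8*K2*de*m/q + 4*K1*m^2/q
S^2 = 8*0.4*2*0.8/0.013 + 4*1.0*0.8^2/0.013
S = sqrt(590.7692)

24.3057 m


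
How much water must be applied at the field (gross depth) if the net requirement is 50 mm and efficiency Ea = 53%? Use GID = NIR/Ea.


Ea = 53% = 0.53
GID = NIR / Ea = 50 / 0.53 = 94.3396 mm

94.3396 mm


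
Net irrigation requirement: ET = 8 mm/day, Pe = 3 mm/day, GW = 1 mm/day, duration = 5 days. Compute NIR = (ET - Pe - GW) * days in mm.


Daily deficit = ET - Pe - GW = 8 - 3 - 1 = 4 mm/day
NIR = 4 * 5 = 20 mm

20.0000 mm


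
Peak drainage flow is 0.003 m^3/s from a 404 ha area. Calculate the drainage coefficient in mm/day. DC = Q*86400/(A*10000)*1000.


DC = Q * 86400 / (A * 10000) * 1000
DC = 0.003 * 86400 / (404 * 10000) * 1000
DC = 259200.0000 / 4040000

0.0642 mm/day


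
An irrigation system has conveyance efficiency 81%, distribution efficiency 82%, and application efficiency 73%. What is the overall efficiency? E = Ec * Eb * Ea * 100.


Ec = 0.81, Eb = 0.82, Ea = 0.73
E = 0.81 * 0.82 * 0.73 * 100 = 48.4866%

48.4866 %


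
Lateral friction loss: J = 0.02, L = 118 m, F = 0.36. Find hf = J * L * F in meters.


hf = J * L * F = 0.02 * 118 * 0.36 = 0.8496 m

0.8496 m


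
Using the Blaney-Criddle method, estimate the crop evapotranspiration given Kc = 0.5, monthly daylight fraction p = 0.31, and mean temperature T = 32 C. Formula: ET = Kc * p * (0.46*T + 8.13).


ET = Kc * p * (0.46*T + 8.13)
ET = 0.5 * 0.31 * (0.46*32 + 8.13)
ET = 0.5 * 0.31 * 22.8500

3.5418 mm/day


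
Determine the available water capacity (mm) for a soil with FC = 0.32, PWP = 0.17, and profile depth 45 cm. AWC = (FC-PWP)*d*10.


AWC = (FC - PWP) * d * 10
AWC = (0.32 - 0.17) * 45 * 10
AWC = 0.1500 * 45 * 10

67.5000 mm


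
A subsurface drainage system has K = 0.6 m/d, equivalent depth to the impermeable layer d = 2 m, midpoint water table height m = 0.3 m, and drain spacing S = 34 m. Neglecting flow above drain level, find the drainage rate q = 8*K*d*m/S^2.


q = 8*K*d*m/S^2
q = 8*0.6*2*0.3/34^2
q = 2.8800 / 1156

0.0025 m/d


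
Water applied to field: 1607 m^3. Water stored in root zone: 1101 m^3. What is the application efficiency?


Ea = V_root / V_field * 100 = 1101 / 1607 * 100 = 68.5128%

68.5128 %


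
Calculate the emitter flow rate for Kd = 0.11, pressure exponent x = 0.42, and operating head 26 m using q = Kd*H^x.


q = Kd * H^x = 0.11 * 26^0.42 = 0.11 * 3.929061

0.4322 L/h


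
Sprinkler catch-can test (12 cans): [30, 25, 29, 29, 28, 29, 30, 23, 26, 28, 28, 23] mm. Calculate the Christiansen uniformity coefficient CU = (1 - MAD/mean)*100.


mean = 27.333333 mm
MAD = 2.055556 mm
CU = (1 - 2.055556/27.333333)*100

92.4797 %


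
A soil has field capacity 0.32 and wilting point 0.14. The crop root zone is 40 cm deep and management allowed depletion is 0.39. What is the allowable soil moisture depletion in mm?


SMD = (FC - PWP) * d * MAD * 10
SMD = (0.32 - 0.14) * 40 * 0.39 * 10
SMD = 0.1800 * 40 * 0.39 * 10

28.0800 mm


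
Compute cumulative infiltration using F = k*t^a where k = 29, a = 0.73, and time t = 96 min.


F = k * t^a = 29 * 96^0.73
F = 29 * 27.993551

811.8130 mm


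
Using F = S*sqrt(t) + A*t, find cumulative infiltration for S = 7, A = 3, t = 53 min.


F = S*sqrt(t) + A*t
F = 7*sqrt(53) + 3*53
F = 7*7.280110 + 159

209.9608 mm


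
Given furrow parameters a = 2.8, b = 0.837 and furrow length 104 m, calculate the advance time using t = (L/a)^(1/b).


t = (L/a)^(1/b)
t = (104/2.8)^(1/0.837)
t = 37.142857^(1/0.837)

75.0927 min


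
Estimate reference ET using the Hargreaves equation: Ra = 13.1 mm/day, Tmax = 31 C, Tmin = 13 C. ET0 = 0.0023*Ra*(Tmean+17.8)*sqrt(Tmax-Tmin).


Tmean = (Tmax + Tmin)/2 = (31 + 13)/2 = 22.0
ET0 = 0.0023 * 13.1 * (22.0 + 17.8) * sqrt(31 - 13)
ET0 = 0.0023 * 13.1 * 39.8 * 4.242641

5.0877 mm/day


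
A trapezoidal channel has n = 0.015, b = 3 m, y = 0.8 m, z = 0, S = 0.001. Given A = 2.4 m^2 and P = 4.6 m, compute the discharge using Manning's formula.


R = A/P = 2.4/4.6 = 0.521739
Q = (1/0.015) * 2.4 * 0.521739^(2/3) * 0.001^0.5

3.2791 m^3/s


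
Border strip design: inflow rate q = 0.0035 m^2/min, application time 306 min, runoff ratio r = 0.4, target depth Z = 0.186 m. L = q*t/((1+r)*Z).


L = q*t/((1+r)*Z)
L = 0.0035*306/((1+0.4)*0.186)
L = 1.071/0.2604

4.1129 m


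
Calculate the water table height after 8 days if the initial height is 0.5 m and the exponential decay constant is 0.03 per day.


m = m0 * exp(-k*t)
m = 0.5 * exp(-0.03 * 8)
m = 0.5 * exp(-0.2400)

0.3933 m


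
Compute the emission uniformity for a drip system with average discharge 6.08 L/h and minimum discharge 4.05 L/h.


EU = (q_min/q_avg)*100 = (4.05/6.08)*100 = 66.6118%

66.6118 %


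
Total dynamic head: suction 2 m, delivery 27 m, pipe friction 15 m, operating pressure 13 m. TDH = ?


TDH = Hs + Hd + hf + Hp = 2 + 27 + 15 + 13 = 57

57 m


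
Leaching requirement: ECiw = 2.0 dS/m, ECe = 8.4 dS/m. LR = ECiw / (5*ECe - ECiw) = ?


LR = ECiw / (5*ECe - ECiw)
LR = 2.0 / (5*8.4 - 2.0)
LR = 2.0 / 40.0000

0.0500


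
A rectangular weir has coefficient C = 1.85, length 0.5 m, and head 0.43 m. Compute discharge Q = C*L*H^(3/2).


Q = C * L * H^(3/2) = 1.85 * 0.5 * 0.43^1.5 = 1.85 * 0.5 * 0.281970

0.2608 m^3/s


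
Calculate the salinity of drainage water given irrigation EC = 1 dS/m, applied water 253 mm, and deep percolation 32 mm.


EC_dw = EC_iw * D_iw / D_dw
EC_dw = 1 * 253 / 32
EC_dw = 253 / 32

7.9062 dS/m


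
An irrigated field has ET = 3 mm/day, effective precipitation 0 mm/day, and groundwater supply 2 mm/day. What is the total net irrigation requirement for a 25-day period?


Daily deficit = ET - Pe - GW = 3 - 0 - 2 = 1 mm/day
NIR = 1 * 25 = 25 mm

25.0000 mm


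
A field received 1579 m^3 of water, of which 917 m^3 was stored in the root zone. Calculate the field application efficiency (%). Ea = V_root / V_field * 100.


Ea = V_root / V_field * 100 = 917 / 1579 * 100 = 58.0747%

58.0747 %


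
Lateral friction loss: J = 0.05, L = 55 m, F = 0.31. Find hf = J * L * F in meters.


hf = J * L * F = 0.05 * 55 * 0.31 = 0.8525 m

0.8525 m


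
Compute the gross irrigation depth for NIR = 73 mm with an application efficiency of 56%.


Ea = 56% = 0.56
GID = NIR / Ea = 73 / 0.56 = 130.3571 mm

130.3571 mm


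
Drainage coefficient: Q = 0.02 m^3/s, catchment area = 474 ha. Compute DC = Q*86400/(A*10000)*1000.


DC = Q * 86400 / (A * 10000) * 1000
DC = 0.02 * 86400 / (474 * 10000) * 1000
DC = 1728000.0000 / 4740000

0.3646 mm/day


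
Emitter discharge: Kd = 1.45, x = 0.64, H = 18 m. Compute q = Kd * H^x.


q = Kd * H^x = 1.45 * 18^0.64 = 1.45 * 6.358789

9.2202 L/h


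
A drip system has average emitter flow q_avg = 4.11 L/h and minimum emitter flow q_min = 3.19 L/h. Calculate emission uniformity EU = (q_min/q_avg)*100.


EU = (q_min/q_avg)*100 = (3.19/4.11)*100 = 77.6156%

77.6156 %


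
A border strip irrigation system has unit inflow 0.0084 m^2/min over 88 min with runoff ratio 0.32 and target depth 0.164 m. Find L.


L = q*t/((1+r)*Z)
L = 0.0084*88/((1+0.32)*0.164)
L = 0.7392/0.21648

3.4146 m


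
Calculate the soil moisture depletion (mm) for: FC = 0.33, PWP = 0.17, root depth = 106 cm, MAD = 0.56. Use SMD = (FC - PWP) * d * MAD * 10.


SMD = (FC - PWP) * d * MAD * 10
SMD = (0.33 - 0.17) * 106 * 0.56 * 10
SMD = 0.1600 * 106 * 0.56 * 10

94.9760 mm


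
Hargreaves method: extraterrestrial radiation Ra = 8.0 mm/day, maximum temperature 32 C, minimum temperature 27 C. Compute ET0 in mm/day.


Tmean = (Tmax + Tmin)/2 = (32 + 27)/2 = 29.5
ET0 = 0.0023 * 8.0 * (29.5 + 17.8) * sqrt(32 - 27)
ET0 = 0.0023 * 8.0 * 47.3 * 2.236068

1.9461 mm/day


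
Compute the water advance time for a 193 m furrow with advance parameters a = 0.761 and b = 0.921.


t = (L/a)^(1/b)
t = (193/0.761)^(1/0.921)
t = 253.613666^(1/0.921)

407.7498 min


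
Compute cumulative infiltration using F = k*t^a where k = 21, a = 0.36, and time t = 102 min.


F = k * t^a = 21 * 102^0.36
F = 21 * 5.285622

110.9981 mm


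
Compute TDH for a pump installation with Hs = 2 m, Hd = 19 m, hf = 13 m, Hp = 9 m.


TDH = Hs + Hd + hf + Hp = 2 + 19 + 13 + 9 = 43

43 m


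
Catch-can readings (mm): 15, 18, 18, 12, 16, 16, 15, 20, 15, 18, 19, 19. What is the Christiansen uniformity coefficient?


mean = 16.750000 mm
MAD = 1.916667 mm
CU = (1 - 1.916667/16.750000)*100

88.5572 %


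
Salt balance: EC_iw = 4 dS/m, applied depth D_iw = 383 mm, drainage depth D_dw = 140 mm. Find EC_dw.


EC_dw = EC_iw * D_iw / D_dw
EC_dw = 4 * 383 / 140
EC_dw = 1532 / 140

10.9429 dS/m


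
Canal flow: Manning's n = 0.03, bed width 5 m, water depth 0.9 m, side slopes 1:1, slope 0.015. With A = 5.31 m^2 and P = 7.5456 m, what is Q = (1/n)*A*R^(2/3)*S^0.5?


R = A/P = 5.31/7.5456 = 0.703721
Q = (1/0.03) * 5.31 * 0.703721^(2/3) * 0.015^0.5

17.1509 m^3/s


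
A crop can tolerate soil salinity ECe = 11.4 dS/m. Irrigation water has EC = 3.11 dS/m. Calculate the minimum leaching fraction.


LR = ECiw / (5*ECe - ECiw)
LR = 3.11 / (5*11.4 - 3.11)
LR = 3.11 / 53.8900

0.0577


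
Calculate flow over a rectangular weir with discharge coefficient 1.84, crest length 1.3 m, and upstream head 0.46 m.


Q = C * L * H^(3/2) = 1.84 * 1.3 * 0.46^1.5 = 1.84 * 1.3 * 0.311987

0.7463 m^3/s


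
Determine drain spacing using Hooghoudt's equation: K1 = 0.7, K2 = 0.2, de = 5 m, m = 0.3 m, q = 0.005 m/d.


S^2 = 8*K2*de*m/q + 4*K1*m^2/q
S^2 = 8*0.2*5*0.3/0.005 + 4*0.7*0.3^2/0.005
S = sqrt(530.4000)

23.0304 m


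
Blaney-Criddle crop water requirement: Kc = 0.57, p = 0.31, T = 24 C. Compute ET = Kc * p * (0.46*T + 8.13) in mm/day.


ET = Kc * p * (0.46*T + 8.13)
ET = 0.57 * 0.31 * (0.46*24 + 8.13)
ET = 0.57 * 0.31 * 19.1700

3.3873 mm/day


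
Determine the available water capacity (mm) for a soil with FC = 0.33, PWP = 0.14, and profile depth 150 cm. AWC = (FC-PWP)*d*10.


AWC = (FC - PWP) * d * 10
AWC = (0.33 - 0.14) * 150 * 10
AWC = 0.1900 * 150 * 10

285.0000 mm


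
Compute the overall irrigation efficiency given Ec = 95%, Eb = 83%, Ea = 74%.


Ec = 0.95, Eb = 0.83, Ea = 0.74
E = 0.95 * 0.83 * 0.74 * 100 = 58.3490%

58.3490 %


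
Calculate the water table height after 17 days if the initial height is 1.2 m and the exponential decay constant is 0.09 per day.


m = m0 * exp(-k*t)
m = 1.2 * exp(-0.09 * 17)
m = 1.2 * exp(-1.5300)

0.2598 m


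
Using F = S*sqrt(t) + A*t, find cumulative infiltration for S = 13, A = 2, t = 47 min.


F = S*sqrt(t) + A*t
F = 13*sqrt(47) + 2*47
F = 13*6.855655 + 94

183.1235 mm


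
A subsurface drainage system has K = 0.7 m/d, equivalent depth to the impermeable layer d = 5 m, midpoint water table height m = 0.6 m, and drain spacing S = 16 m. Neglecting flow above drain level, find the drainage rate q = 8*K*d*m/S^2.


q = 8*K*d*m/S^2
q = 8*0.7*5*0.6/16^2
q = 16.8000 / 256

0.0656 m/d


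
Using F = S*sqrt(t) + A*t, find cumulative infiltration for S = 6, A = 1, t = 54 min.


F = S*sqrt(t) + A*t
F = 6*sqrt(54) + 1*54
F = 6*7.348469 + 54

98.0908 mm


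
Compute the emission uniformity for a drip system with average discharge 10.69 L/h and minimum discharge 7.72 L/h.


EU = (q_min/q_avg)*100 = (7.72/10.69)*100 = 72.2170%

72.2170 %


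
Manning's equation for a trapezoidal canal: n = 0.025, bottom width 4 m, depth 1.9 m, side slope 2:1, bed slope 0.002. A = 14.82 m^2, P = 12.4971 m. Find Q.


R = A/P = 14.82/12.4971 = 1.185875
Q = (1/0.025) * 14.82 * 1.185875^(2/3) * 0.002^0.5

29.7018 m^3/s


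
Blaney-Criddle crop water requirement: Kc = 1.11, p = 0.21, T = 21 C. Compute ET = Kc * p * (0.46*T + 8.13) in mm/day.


ET = Kc * p * (0.46*T + 8.13)
ET = 1.11 * 0.21 * (0.46*21 + 8.13)
ET = 1.11 * 0.21 * 17.7900

4.1468 mm/day


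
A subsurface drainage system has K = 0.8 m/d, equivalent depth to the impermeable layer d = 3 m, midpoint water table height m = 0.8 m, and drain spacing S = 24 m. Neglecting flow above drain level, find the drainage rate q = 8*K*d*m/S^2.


q = 8*K*d*m/S^2
q = 8*0.8*3*0.8/24^2
q = 15.3600 / 576

0.0267 m/d


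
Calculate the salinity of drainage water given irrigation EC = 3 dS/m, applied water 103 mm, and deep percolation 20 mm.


EC_dw = EC_iw * D_iw / D_dw
EC_dw = 3 * 103 / 20
EC_dw = 309 / 20

15.4500 dS/m


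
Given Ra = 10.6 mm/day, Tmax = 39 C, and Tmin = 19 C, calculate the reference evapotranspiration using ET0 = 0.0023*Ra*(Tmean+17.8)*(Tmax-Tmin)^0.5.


Tmean = (Tmax + Tmin)/2 = (39 + 19)/2 = 29.0
ET0 = 0.0023 * 10.6 * (29.0 + 17.8) * sqrt(39 - 19)
ET0 = 0.0023 * 10.6 * 46.8 * 4.472136

5.1026 mm/day


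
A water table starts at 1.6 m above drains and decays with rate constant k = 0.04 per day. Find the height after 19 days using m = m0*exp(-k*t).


m = m0 * exp(-k*t)
m = 1.6 * exp(-0.04 * 19)
m = 1.6 * exp(-0.7600)

0.7483 m


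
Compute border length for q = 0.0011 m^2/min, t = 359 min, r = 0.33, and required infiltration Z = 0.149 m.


L = q*t/((1+r)*Z)
L = 0.0011*359/((1+0.33)*0.149)
L = 0.3949/0.19817

1.9927 m


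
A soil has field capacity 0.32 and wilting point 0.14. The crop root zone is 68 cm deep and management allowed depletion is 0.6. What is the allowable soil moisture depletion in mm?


SMD = (FC - PWP) * d * MAD * 10
SMD = (0.32 - 0.14) * 68 * 0.6 * 10
SMD = 0.1800 * 68 * 0.6 * 10

73.4400 mm


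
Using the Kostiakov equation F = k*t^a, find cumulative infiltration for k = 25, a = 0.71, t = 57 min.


F = k * t^a = 25 * 57^0.71
F = 25 * 17.647011

441.1753 mm


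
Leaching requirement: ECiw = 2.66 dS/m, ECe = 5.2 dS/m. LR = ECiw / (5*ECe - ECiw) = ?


LR = ECiw / (5*ECe - ECiw)
LR = 2.66 / (5*5.2 - 2.66)
LR = 2.66 / 23.3400

0.1140


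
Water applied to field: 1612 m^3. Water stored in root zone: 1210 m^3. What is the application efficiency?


Ea = V_root / V_field * 100 = 1210 / 1612 * 100 = 75.0620%

75.0620 %


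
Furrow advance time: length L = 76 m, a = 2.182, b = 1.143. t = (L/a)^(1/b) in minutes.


t = (L/a)^(1/b)
t = (76/2.182)^(1/1.143)
t = 34.830431^(1/1.143)

22.3381 min


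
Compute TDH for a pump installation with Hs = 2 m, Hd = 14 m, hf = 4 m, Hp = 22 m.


TDH = Hs + Hd + hf + Hp = 2 + 14 + 4 + 22 = 42

42 m


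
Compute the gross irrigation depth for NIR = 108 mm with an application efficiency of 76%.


Ea = 76% = 0.76
GID = NIR / Ea = 108 / 0.76 = 142.1053 mm

142.1053 mm


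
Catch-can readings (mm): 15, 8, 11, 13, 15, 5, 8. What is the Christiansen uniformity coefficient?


mean = 10.714286 mm
MAD = 3.183673 mm
CU = (1 - 3.183673/10.714286)*100

70.2857 %


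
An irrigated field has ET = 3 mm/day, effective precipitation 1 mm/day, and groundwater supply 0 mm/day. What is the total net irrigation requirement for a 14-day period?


Daily deficit = ET - Pe - GW = 3 - 1 - 0 = 2 mm/day
NIR = 2 * 14 = 28 mm

28.0000 mm


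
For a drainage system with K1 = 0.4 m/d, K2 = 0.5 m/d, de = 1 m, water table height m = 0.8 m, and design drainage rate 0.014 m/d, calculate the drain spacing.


S^2 = 8*K2*de*m/q + 4*K1*m^2/q
S^2 = 8*0.5*1*0.8/0.014 + 4*0.4*0.8^2/0.014
S = sqrt(301.7143)

17.3699 m


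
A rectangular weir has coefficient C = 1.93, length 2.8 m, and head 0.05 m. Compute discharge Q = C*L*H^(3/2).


Q = C * L * H^(3/2) = 1.93 * 2.8 * 0.05^1.5 = 1.93 * 2.8 * 0.011180

0.0604 m^3/s


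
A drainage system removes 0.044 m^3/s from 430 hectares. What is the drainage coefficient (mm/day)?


DC = Q * 86400 / (A * 10000) * 1000
DC = 0.044 * 86400 / (430 * 10000) * 1000
DC = 3801600.0000 / 4300000

0.8841 mm/day


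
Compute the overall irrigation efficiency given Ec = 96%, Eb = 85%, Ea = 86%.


Ec = 0.96, Eb = 0.85, Ea = 0.86
E = 0.96 * 0.85 * 0.86 * 100 = 70.1760%

70.1760 %


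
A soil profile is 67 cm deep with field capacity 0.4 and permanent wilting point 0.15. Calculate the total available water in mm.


AWC = (FC - PWP) * d * 10
AWC = (0.4 - 0.15) * 67 * 10
AWC = 0.2500 * 67 * 10

167.5000 mm


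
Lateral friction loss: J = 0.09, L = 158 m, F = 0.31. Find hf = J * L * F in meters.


hf = J * L * F = 0.09 * 158 * 0.31 = 4.4082 m

4.4082 m


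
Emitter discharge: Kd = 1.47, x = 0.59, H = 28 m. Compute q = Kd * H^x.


q = Kd * H^x = 1.47 * 28^0.59 = 1.47 * 7.142056

10.4988 L/h


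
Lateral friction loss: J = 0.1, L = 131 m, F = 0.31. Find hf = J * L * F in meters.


hf = J * L * F = 0.1 * 131 * 0.31 = 4.0610 m

4.0610 m


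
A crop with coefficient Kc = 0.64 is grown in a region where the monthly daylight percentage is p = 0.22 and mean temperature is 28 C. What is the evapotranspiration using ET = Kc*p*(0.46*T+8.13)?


ET = Kc * p * (0.46*T + 8.13)
ET = 0.64 * 0.22 * (0.46*28 + 8.13)
ET = 0.64 * 0.22 * 21.0100

2.9582 mm/day


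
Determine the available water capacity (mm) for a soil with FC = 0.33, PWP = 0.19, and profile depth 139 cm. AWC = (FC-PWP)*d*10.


AWC = (FC - PWP) * d * 10
AWC = (0.33 - 0.19) * 139 * 10
AWC = 0.1400 * 139 * 10

194.6000 mm


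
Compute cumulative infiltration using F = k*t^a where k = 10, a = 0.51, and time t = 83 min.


F = k * t^a = 10 * 83^0.51
F = 10 * 9.522036

95.2204 mm


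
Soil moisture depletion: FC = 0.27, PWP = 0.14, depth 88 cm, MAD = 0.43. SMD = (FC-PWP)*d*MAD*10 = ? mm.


SMD = (FC - PWP) * d * MAD * 10
SMD = (0.27 - 0.14) * 88 * 0.43 * 10
SMD = 0.1300 * 88 * 0.43 * 10

49.1920 mm


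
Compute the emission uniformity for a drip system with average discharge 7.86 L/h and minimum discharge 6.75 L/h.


EU = (q_min/q_avg)*100 = (6.75/7.86)*100 = 85.8779%

85.8779 %


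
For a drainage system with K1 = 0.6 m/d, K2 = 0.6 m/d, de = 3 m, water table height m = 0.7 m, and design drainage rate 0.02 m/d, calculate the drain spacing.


S^2 = 8*K2*de*m/q + 4*K1*m^2/q
S^2 = 8*0.6*3*0.7/0.02 + 4*0.6*0.7^2/0.02
S = sqrt(562.8000)

23.7234 m


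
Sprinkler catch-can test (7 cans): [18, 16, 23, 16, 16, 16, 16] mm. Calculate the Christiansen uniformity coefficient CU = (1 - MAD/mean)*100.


mean = 17.285714 mm
MAD = 1.836735 mm
CU = (1 - 1.836735/17.285714)*100

89.3743 %


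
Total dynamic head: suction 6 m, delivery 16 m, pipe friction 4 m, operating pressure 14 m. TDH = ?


TDH = Hs + Hd + hf + Hp = 6 + 16 + 4 + 14 = 40

40 m


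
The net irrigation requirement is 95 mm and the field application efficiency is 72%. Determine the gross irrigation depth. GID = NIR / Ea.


Ea = 72% = 0.72
GID = NIR / Ea = 95 / 0.72 = 131.9444 mm

131.9444 mm


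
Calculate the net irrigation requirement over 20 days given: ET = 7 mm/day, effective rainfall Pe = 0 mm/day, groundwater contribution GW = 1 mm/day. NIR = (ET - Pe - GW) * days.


Daily deficit = ET - Pe - GW = 7 - 0 - 1 = 6 mm/day
NIR = 6 * 20 = 120 mm

120.0000 mm


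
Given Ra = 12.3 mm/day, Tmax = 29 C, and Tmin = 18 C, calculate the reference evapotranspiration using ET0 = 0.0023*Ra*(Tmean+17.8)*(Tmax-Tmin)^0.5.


Tmean = (Tmax + Tmin)/2 = (29 + 18)/2 = 23.5
ET0 = 0.0023 * 12.3 * (23.5 + 17.8) * sqrt(29 - 18)
ET0 = 0.0023 * 12.3 * 41.3 * 3.316625

3.8751 mm/day


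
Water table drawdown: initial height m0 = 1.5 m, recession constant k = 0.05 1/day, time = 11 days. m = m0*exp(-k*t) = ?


m = m0 * exp(-k*t)
m = 1.5 * exp(-0.05 * 11)
m = 1.5 * exp(-0.5500)

0.8654 m


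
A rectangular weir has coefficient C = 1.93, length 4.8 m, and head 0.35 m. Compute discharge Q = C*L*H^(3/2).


Q = C * L * H^(3/2) = 1.93 * 4.8 * 0.35^1.5 = 1.93 * 4.8 * 0.207063

1.9182 m^3/s


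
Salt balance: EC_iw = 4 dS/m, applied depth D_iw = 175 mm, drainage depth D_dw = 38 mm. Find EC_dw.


EC_dw = EC_iw * D_iw / D_dw
EC_dw = 4 * 175 / 38
EC_dw = 700 / 38

18.4211 dS/m


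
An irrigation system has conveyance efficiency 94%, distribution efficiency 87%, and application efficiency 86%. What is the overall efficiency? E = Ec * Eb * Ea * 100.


Ec = 0.94, Eb = 0.87, Ea = 0.86
E = 0.94 * 0.87 * 0.86 * 100 = 70.3308%

70.3308 %


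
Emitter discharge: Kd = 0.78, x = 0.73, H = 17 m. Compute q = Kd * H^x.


q = Kd * H^x = 0.78 * 17^0.73 = 0.78 * 7.910933

6.1705 L/h


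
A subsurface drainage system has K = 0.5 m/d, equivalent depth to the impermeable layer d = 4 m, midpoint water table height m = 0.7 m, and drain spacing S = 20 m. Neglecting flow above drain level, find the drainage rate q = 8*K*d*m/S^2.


q = 8*K*d*m/S^2
q = 8*0.5*4*0.7/20^2
q = 11.2000 / 400

0.0280 m/d


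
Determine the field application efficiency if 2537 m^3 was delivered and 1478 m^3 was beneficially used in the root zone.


Ea = V_root / V_field * 100 = 1478 / 2537 * 100 = 58.2578%

58.2578 %


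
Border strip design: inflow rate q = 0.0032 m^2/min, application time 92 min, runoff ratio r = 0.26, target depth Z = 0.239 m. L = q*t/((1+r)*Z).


L = q*t/((1+r)*Z)
L = 0.0032*92/((1+0.26)*0.239)
L = 0.2944/0.30114

0.9776 m


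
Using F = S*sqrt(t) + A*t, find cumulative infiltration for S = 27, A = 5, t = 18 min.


F = S*sqrt(t) + A*t
F = 27*sqrt(18) + 5*18
F = 27*4.242641 + 90

204.5513 mm


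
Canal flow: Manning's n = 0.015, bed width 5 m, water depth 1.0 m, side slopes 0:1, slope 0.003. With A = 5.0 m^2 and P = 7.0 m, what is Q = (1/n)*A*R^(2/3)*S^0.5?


R = A/P = 5.0/7.0 = 0.714286
Q = (1/0.015) * 5.0 * 0.714286^(2/3) * 0.003^0.5

14.5888 m^3/s


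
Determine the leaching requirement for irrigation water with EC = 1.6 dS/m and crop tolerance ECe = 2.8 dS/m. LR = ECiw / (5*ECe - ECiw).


LR = ECiw / (5*ECe - ECiw)
LR = 1.6 / (5*2.8 - 1.6)
LR = 1.6 / 12.4000

0.1290


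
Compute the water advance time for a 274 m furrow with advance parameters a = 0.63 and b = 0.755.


t = (L/a)^(1/b)
t = (274/0.63)^(1/0.755)
t = 434.920635^(1/0.755)

3123.0778 min


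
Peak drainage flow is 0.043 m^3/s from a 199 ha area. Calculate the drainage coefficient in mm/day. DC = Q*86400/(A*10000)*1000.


DC = Q * 86400 / (A * 10000) * 1000
DC = 0.043 * 86400 / (199 * 10000) * 1000
DC = 3715200.0000 / 1990000

1.8669 mm/day


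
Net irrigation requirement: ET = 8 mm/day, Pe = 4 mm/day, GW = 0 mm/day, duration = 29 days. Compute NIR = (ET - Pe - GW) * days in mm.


Daily deficit = ET - Pe - GW = 8 - 4 - 0 = 4 mm/day
NIR = 4 * 29 = 116 mm

116.0000 mm


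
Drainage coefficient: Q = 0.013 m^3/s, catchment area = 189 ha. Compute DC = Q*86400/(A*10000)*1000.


DC = Q * 86400 / (A * 10000) * 1000
DC = 0.013 * 86400 / (189 * 10000) * 1000
DC = 1123200.0000 / 1890000

0.5943 mm/day


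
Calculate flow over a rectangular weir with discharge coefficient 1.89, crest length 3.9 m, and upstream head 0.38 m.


Q = C * L * H^(3/2) = 1.89 * 3.9 * 0.38^1.5 = 1.89 * 3.9 * 0.234248

1.7266 m^3/s


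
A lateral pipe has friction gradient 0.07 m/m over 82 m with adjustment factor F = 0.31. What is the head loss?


hf = J * L * F = 0.07 * 82 * 0.31 = 1.7794 m

1.7794 m


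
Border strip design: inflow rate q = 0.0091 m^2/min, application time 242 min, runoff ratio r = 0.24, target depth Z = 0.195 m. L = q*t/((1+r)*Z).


L = q*t/((1+r)*Z)
L = 0.0091*242/((1+0.24)*0.195)
L = 2.2022/0.2418

9.1075 m


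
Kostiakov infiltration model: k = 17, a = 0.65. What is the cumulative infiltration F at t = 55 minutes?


F = k * t^a = 17 * 55^0.65
F = 17 * 13.528067

229.9771 mm


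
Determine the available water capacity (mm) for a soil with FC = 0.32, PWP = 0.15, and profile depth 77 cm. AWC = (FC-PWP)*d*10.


AWC = (FC - PWP) * d * 10
AWC = (0.32 - 0.15) * 77 * 10
AWC = 0.1700 * 77 * 10

130.9000 mm


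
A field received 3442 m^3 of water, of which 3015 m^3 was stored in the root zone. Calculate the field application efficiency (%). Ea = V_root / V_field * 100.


Ea = V_root / V_field * 100 = 3015 / 3442 * 100 = 87.5944%

87.5944 %


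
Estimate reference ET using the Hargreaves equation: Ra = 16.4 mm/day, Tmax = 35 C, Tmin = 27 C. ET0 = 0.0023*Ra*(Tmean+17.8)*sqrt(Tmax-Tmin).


Tmean = (Tmax + Tmin)/2 = (35 + 27)/2 = 31.0
ET0 = 0.0023 * 16.4 * (31.0 + 17.8) * sqrt(35 - 27)
ET0 = 0.0023 * 16.4 * 48.8 * 2.828427

5.2064 mm/day


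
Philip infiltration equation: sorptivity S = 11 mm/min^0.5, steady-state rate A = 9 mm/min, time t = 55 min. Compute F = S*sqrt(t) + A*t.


F = S*sqrt(t) + A*t
F = 11*sqrt(55) + 9*55
F = 11*7.416198 + 495

576.5782 mm


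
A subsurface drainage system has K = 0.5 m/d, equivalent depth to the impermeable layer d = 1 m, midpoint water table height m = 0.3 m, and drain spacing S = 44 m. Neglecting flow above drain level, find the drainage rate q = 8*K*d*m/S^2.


q = 8*K*d*m/S^2
q = 8*0.5*1*0.3/44^2
q = 1.2000 / 1936

6.1983e-04 m/d


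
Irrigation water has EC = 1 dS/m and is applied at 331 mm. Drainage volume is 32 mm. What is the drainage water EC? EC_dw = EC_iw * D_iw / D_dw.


EC_dw = EC_iw * D_iw / D_dw
EC_dw = 1 * 331 / 32
EC_dw = 331 / 32

10.3438 dS/m


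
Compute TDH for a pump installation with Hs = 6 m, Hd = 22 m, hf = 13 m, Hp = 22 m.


TDH = Hs + Hd + hf + Hp = 6 + 22 + 13 + 22 = 63

63 m


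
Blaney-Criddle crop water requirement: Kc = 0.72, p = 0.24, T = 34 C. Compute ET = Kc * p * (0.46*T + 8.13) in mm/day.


ET = Kc * p * (0.46*T + 8.13)
ET = 0.72 * 0.24 * (0.46*34 + 8.13)
ET = 0.72 * 0.24 * 23.7700

4.1075 mm/day


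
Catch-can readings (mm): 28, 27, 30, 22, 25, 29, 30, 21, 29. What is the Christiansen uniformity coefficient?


mean = 26.777778 mm
MAD = 2.740741 mm
CU = (1 - 2.740741/26.777778)*100

89.7649 %


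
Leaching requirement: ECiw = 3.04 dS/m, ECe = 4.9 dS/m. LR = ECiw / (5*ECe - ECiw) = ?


LR = ECiw / (5*ECe - ECiw)
LR = 3.04 / (5*4.9 - 3.04)
LR = 3.04 / 21.4600

0.1417


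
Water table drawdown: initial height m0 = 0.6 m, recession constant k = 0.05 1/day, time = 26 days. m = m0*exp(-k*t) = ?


m = m0 * exp(-k*t)
m = 0.6 * exp(-0.05 * 26)
m = 0.6 * exp(-1.3000)

0.1635 m


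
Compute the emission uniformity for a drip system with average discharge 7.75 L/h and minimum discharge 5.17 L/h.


EU = (q_min/q_avg)*100 = (5.17/7.75)*100 = 66.7097%

66.7097 %


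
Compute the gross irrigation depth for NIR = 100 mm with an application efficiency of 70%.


Ea = 70% = 0.7
GID = NIR / Ea = 100 / 0.7 = 142.8571 mm

142.8571 mm


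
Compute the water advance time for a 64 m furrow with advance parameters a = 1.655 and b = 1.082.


t = (L/a)^(1/b)
t = (64/1.655)^(1/1.082)
t = 38.670695^(1/1.082)

29.3144 min


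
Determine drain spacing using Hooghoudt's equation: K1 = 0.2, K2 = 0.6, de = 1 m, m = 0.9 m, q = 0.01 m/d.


S^2 = 8*K2*de*m/q + 4*K1*m^2/q
S^2 = 8*0.6*1*0.9/0.01 + 4*0.2*0.9^2/0.01
S = sqrt(496.8000)

22.2890 m


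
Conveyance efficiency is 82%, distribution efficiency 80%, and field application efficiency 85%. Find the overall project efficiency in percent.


Ec = 0.82, Eb = 0.8, Ea = 0.85
E = 0.82 * 0.8 * 0.85 * 100 = 55.7600%

55.7600 %


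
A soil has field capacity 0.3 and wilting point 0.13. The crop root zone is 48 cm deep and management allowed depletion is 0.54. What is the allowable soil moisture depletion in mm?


SMD = (FC - PWP) * d * MAD * 10
SMD = (0.3 - 0.13) * 48 * 0.54 * 10
SMD = 0.1700 * 48 * 0.54 * 10

44.0640 mm


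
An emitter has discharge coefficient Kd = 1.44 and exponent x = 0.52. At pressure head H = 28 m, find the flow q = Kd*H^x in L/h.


q = Kd * H^x = 1.44 * 28^0.52 = 1.44 * 5.656166

8.1449 L/h


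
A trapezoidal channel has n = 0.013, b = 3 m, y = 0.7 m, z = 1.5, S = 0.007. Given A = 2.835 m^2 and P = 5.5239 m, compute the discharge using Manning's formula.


R = A/P = 2.835/5.5239 = 0.513224
Q = (1/0.013) * 2.835 * 0.513224^(2/3) * 0.007^0.5

11.6958 m^3/s


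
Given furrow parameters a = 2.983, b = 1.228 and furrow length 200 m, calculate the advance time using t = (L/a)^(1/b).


t = (L/a)^(1/b)
t = (200/2.983)^(1/1.228)
t = 67.046597^(1/1.228)

30.7098 min


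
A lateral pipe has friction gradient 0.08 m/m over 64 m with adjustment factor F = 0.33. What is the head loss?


hf = J * L * F = 0.08 * 64 * 0.33 = 1.6896 m

1.6896 m


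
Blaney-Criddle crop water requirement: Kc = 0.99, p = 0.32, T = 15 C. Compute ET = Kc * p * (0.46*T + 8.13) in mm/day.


ET = Kc * p * (0.46*T + 8.13)
ET = 0.99 * 0.32 * (0.46*15 + 8.13)
ET = 0.99 * 0.32 * 15.0300

4.7615 mm/day


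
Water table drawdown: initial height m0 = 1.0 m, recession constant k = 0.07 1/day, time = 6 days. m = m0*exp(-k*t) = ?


m = m0 * exp(-k*t)
m = 1.0 * exp(-0.07 * 6)
m = 1.0 * exp(-0.4200)

0.6570 m


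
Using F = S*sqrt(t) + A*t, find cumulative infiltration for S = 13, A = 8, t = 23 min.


F = S*sqrt(t) + A*t
F = 13*sqrt(23) + 8*23
F = 13*4.795832 + 184

246.3458 mm


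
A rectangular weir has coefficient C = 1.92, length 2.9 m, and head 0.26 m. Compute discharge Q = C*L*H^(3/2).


Q = C * L * H^(3/2) = 1.92 * 2.9 * 0.26^1.5 = 1.92 * 2.9 * 0.132575

0.7382 m^3/s


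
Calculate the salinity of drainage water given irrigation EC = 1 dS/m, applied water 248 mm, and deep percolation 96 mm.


EC_dw = EC_iw * D_iw / D_dw
EC_dw = 1 * 248 / 96
EC_dw = 248 / 96

2.5833 dS/m


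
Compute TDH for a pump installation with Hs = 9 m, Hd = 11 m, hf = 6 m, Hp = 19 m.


TDH = Hs + Hd + hf + Hp = 9 + 11 + 6 + 19 = 45

45 m


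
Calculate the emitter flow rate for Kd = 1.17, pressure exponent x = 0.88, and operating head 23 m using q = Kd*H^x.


q = Kd * H^x = 1.17 * 23^0.88 = 1.17 * 15.787759

18.4717 L/h


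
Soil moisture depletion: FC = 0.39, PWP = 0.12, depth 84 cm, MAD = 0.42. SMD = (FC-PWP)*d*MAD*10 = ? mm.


SMD = (FC - PWP) * d * MAD * 10
SMD = (0.39 - 0.12) * 84 * 0.42 * 10
SMD = 0.2700 * 84 * 0.42 * 10

95.2560 mm


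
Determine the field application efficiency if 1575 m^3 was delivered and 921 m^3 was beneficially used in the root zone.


Ea = V_root / V_field * 100 = 921 / 1575 * 100 = 58.4762%

58.4762 %


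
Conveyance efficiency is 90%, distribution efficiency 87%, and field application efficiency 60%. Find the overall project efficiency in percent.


Ec = 0.9, Eb = 0.87, Ea = 0.6
E = 0.9 * 0.87 * 0.6 * 100 = 46.9800%

46.9800 %


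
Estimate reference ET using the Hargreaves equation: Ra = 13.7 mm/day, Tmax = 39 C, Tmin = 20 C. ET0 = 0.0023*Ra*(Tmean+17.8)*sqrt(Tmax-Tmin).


Tmean = (Tmax + Tmin)/2 = (39 + 20)/2 = 29.5
ET0 = 0.0023 * 13.7 * (29.5 + 17.8) * sqrt(39 - 20)
ET0 = 0.0023 * 13.7 * 47.3 * 4.358899

6.4966 mm/day


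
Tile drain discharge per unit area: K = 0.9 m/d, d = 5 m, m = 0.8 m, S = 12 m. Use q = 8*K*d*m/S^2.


q = 8*K*d*m/S^2
q = 8*0.9*5*0.8/12^2
q = 28.8000 / 144

0.2000 m/d


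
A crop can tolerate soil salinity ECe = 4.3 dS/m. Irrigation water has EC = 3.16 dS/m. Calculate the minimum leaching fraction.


LR = ECiw / (5*ECe - ECiw)
LR = 3.16 / (5*4.3 - 3.16)
LR = 3.16 / 18.3400

0.1723
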